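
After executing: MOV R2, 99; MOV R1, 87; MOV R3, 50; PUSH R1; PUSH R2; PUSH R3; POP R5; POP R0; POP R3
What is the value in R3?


Stack trace (top is rightmost):
  MOV R2, 99  → R2 = 99
  MOV R1, 87  → R1 = 87
  MOV R3, 50  → R3 = 50
  PUSH R1  → stack: [87]
  PUSH R2  → stack: [87, 99]
  PUSH R3  → stack: [87, 99, 50]
  POP R5  → R5 = 50, stack: [87, 99]
  POP R0  → R0 = 99, stack: [87]
  POP R3  → R3 = 87, stack: []
Final: R3 = 87

87


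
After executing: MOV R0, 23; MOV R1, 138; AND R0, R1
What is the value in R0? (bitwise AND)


Register state trace:
  MOV R0, 23  → R0 = 23 (0b00010111)
  MOV R1, 138  → R1 = 138 (0b10001010)
  AND R0, R1  → R0 = 23 AND 138 = 2 (0b00000010)
Final: R0 = 2

2


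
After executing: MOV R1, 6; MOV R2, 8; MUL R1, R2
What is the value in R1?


Register state trace:
  MOV R1, 6  → R1 = 6
  MOV R2, 8  → R2 = 8
  MUL R1, R2  → R1 = 6 * 8 = 48
Final: R1 = 48

48


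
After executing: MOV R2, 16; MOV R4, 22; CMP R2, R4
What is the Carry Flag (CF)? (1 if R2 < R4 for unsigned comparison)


Register state trace:
  MOV R2, 16  → R2 = 16
  MOV R4, 22  → R4 = 22
  CMP R2, R4  → unsigned 16 - 22: borrow occurs
  16 < 22, so CF = 1
CF = 1

1


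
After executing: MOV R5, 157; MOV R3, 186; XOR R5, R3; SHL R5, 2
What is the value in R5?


Register state trace:
  MOV R5, 157  → R5 = 157 (0b10011101)
  MOV R3, 186  → R3 = 186 (0b10111010)
  XOR R5, R3  → R5 = 157 XOR 186 = 39 (0b00100111)
  SHL R5, 2  → R5 = 39 << 2 = 156
Final: R5 = 156

156


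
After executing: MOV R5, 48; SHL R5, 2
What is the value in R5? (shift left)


Register state trace:
  MOV R5, 48  → R5 = 48
  SHL R5, 2  → R5 = 48 << 2 = 48 * 2^2 = 192
Final: R5 = 192

192


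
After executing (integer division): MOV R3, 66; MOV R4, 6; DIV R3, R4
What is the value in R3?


Register state trace:
  MOV R3, 66  → R3 = 66
  MOV R4, 6  → R4 = 6
  DIV R3, R4  → R3 = 66 // 6 = 11
Final: R3 = 11

11


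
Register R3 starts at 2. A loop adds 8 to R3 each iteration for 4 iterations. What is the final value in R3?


Starting value: R3 = 2
  Iter 1: R3 = 2 + 8 = 10
  Iter 2: R3 = 10 + 8 = 18
  Iter 3: R3 = 18 + 8 = 26
  Iter 4: R3 = 26 + 8 = 34
Final: R3 = 34

34


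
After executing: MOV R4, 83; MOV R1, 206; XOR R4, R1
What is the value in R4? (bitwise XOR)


Register state trace:
  MOV R4, 83  → R4 = 83 (0b01010011)
  MOV R1, 206  → R1 = 206 (0b11001110)
  XOR R4, R1  → R4 = 83 XOR 206 = 157 (0b10011101)
Final: R4 = 157

157


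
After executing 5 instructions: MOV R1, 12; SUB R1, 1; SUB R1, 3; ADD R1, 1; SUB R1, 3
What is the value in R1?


Register state trace:
  MOV R1, 12  → R1 = 12
  SUB R1, 1  → R1 = 12 - 1 = 11
  SUB R1, 3  → R1 = 11 - 3 = 8
  ADD R1, 1  → R1 = 8 + 1 = 9
  SUB R1, 3  → R1 = 9 - 3 = 6
Final: R1 = 6

6


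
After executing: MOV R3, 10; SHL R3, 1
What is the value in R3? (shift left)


Register state trace:
  MOV R3, 10  → R3 = 10
  SHL R3, 1  → R3 = 10 << 1 = 10 * 2^1 = 20
Final: R3 = 20

20


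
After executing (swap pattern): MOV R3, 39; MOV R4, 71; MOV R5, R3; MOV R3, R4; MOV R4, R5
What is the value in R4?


Register state trace (swap pattern):
  MOV R3, 39  → R3 = 39
  MOV R4, 71  → R4 = 71
  MOV R5, R3  → R5 = 39  (save R3)
  MOV R3, R4  → R3 = 71  (R3 gets R4's value)
  MOV R4, R5  → R4 = 39  (R4 gets saved value)
Final: R4 = 39

39


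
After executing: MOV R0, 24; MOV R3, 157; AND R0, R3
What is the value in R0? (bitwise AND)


Register state trace:
  MOV R0, 24  → R0 = 24 (0b00011000)
  MOV R3, 157  → R3 = 157 (0b10011101)
  AND R0, R3  → R0 = 24 AND 157 = 24 (0b00011000)
Final: R0 = 24

24


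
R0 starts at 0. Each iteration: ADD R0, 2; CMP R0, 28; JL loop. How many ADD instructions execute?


Loop trace (R0 starts at 0, target 28, step 2):
  ADD #1: R0 = 0 + 2 = 2  → 2 < 28, loop
  ADD #2: R0 = 2 + 2 = 4  → 4 < 28, loop
  ADD #3: R0 = 4 + 2 = 6  → 6 < 28, loop
  ADD #4: R0 = 6 + 2 = 8  → 8 < 28, loop
  ADD #5: R0 = 8 + 2 = 10  → 10 < 28, loop
  ADD #6: R0 = 10 + 2 = 12  → 12 < 28, loop
  ADD #7: R0 = 12 + 2 = 14  → 14 < 28, loop
  ADD #8: R0 = 14 + 2 = 16  → 16 < 28, loop
  ADD #9: R0 = 16 + 2 = 18  → 18 < 28, loop
  ADD #10: R0 = 18 + 2 = 20  → 20 < 28, loop
  ADD #11: R0 = 20 + 2 = 22  → 22 < 28, loop
  ADD #12: R0 = 22 + 2 = 24  → 24 < 28, loop
  ADD #13: R0 = 24 + 2 = 26  → 26 < 28, loop
  ADD #14: R0 = 26 + 2 = 28  → 28 >= 28, exit
Total ADD instructions: 14

14


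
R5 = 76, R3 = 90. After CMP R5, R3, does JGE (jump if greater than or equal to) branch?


Trace:
  R5 = 76, R3 = 90
  CMP R5, R3  → compares 76 vs 90
  JGE checks: is 76 greater than or equal to 90?
  76 < 90, so condition is false
Branch taken: No

No


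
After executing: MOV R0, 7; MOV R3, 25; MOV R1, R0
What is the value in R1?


Register state trace:
  MOV R0, 7  → R0 = 7
  MOV R3, 25  → R3 = 25
  MOV R1, R0  → R1 = 7
Final: R1 = 7

7


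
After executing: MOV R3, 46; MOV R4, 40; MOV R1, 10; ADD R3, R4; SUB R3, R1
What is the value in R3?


Register state trace:
  MOV R3, 46  → R3 = 46
  MOV R4, 40  → R4 = 40
  MOV R1, 10  → R1 = 10
  ADD R3, R4  → R3 = 46 + 40 = 86
  SUB R3, R1  → R3 = 86 - 10 = 76
Final: R3 = 76

76


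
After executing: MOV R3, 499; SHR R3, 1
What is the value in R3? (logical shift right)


Register state trace:
  MOV R3, 499  → R3 = 499
  SHR R3, 1  → R3 = 499 >> 1 = 499 // 2^1 = 249
Final: R3 = 249

249


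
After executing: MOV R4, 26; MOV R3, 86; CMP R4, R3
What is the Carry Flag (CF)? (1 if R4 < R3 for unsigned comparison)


Register state trace:
  MOV R4, 26  → R4 = 26
  MOV R3, 86  → R3 = 86
  CMP R4, R3  → unsigned 26 - 86: borrow occurs
  26 < 86, so CF = 1
CF = 1

1


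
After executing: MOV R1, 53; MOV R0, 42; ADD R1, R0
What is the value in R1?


Register state trace:
  MOV R1, 53  → R1 = 53
  MOV R0, 42  → R0 = 42
  ADD R1, R0  → R1 = 53 + 42 = 95
Final: R1 = 95

95


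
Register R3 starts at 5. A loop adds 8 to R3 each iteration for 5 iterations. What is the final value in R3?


Starting value: R3 = 5
  Iter 1: R3 = 5 + 8 = 13
  Iter 2: R3 = 13 + 8 = 21
  Iter 3: R3 = 21 + 8 = 29
  Iter 4: R3 = 29 + 8 = 37
  Iter 5: R3 = 37 + 8 = 45
Final: R3 = 45

45


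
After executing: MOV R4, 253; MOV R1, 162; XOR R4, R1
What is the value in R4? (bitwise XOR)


Register state trace:
  MOV R4, 253  → R4 = 253 (0b11111101)
  MOV R1, 162  → R1 = 162 (0b10100010)
  XOR R4, R1  → R4 = 253 XOR 162 = 95 (0b01011111)
Final: R4 = 95

95


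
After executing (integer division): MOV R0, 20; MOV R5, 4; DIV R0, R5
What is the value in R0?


Register state trace:
  MOV R0, 20  → R0 = 20
  MOV R5, 4  → R5 = 4
  DIV R0, R5  → R0 = 20 // 4 = 5
Final: R0 = 5

5


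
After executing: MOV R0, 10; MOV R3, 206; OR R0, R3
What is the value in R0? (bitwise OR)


Register state trace:
  MOV R0, 10  → R0 = 10 (0b00001010)
  MOV R3, 206  → R3 = 206 (0b11001110)
  OR R0, R3   → R0 = 10 OR 206 = 206 (0b11001110)
Final: R0 = 206

206


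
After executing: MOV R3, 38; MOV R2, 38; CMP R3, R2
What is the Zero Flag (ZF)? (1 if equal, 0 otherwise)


Register state trace:
  MOV R3, 38  → R3 = 38
  MOV R2, 38  → R2 = 38
  CMP R3, R2  → computes 38 - 38 = 0
  Result is zero, so values are equal
ZF = 1

1


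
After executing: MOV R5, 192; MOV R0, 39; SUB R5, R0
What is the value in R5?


Register state trace:
  MOV R5, 192  → R5 = 192
  MOV R0, 39  → R0 = 39
  SUB R5, R0  → R5 = 192 - 39 = 153
Final: R5 = 153

153


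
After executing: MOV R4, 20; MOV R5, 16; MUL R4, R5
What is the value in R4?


Register state trace:
  MOV R4, 20  → R4 = 20
  MOV R5, 16  → R5 = 16
  MUL R4, R5  → R4 = 20 * 16 = 320
Final: R4 = 320

320


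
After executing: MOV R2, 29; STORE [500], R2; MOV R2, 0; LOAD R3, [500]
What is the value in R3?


Register and memory trace:
  MOV R2, 29  → R2 = 29
  STORE [500], R2  → mem[500] = 29
  MOV R2, 0  → R2 = 0
  LOAD R3, [500]  → R3 = mem[500] = 29
Final: R3 = 29

29


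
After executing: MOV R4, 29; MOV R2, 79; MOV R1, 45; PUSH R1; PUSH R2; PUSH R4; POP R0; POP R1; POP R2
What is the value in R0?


Stack trace (top is rightmost):
  MOV R4, 29  → R4 = 29
  MOV R2, 79  → R2 = 79
  MOV R1, 45  → R1 = 45
  PUSH R1  → stack: [45]
  PUSH R2  → stack: [45, 79]
  PUSH R4  → stack: [45, 79, 29]
  POP R0  → R0 = 29, stack: [45, 79]
  POP R1  → R1 = 79, stack: [45]
  POP R2  → R2 = 45, stack: []
Final: R0 = 29

29


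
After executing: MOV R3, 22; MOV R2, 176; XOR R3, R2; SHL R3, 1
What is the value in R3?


Register state trace:
  MOV R3, 22  → R3 = 22 (0b00010110)
  MOV R2, 176  → R2 = 176 (0b10110000)
  XOR R3, R2  → R3 = 22 XOR 176 = 166 (0b10100110)
  SHL R3, 1  → R3 = 166 << 1 = 332
Final: R3 = 332

332


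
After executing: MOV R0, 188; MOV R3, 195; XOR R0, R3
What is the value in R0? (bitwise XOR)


Register state trace:
  MOV R0, 188  → R0 = 188 (0b10111100)
  MOV R3, 195  → R3 = 195 (0b11000011)
  XOR R0, R3  → R0 = 188 XOR 195 = 127 (0b01111111)
Final: R0 = 127

127


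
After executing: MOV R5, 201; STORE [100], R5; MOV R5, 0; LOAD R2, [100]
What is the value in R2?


Register and memory trace:
  MOV R5, 201  → R5 = 201
  STORE [100], R5  → mem[100] = 201
  MOV R5, 0  → R5 = 0
  LOAD R2, [100]  → R2 = mem[100] = 201
Final: R2 = 201

201


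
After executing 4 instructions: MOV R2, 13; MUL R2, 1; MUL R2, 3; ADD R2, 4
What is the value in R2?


Register state trace:
  MOV R2, 13  → R2 = 13
  MUL R2, 1  → R2 = 13 * 1 = 13
  MUL R2, 3  → R2 = 13 * 3 = 39
  ADD R2, 4  → R2 = 39 + 4 = 43
Final: R2 = 43

43


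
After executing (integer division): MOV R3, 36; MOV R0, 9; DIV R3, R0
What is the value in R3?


Register state trace:
  MOV R3, 36  → R3 = 36
  MOV R0, 9  → R0 = 9
  DIV R3, R0  → R3 = 36 // 9 = 4
Final: R3 = 4

4


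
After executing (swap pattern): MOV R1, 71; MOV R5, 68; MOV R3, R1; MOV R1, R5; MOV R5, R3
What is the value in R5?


Register state trace (swap pattern):
  MOV R1, 71  → R1 = 71
  MOV R5, 68  → R5 = 68
  MOV R3, R1  → R3 = 71  (save R1)
  MOV R1, R5  → R1 = 68  (R1 gets R5's value)
  MOV R5, R3  → R5 = 71  (R5 gets saved value)
Final: R5 = 71

71


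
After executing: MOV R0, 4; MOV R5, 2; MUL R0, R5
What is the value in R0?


Register state trace:
  MOV R0, 4  → R0 = 4
  MOV R5, 2  → R5 = 2
  MUL R0, R5  → R0 = 4 * 2 = 8
Final: R0 = 8

8


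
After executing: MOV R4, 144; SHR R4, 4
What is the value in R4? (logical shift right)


Register state trace:
  MOV R4, 144  → R4 = 144
  SHR R4, 4  → R4 = 144 >> 4 = 144 // 2^4 = 9
Final: R4 = 9

9


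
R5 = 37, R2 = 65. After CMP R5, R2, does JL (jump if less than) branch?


Trace:
  R5 = 37, R2 = 65
  CMP R5, R2  → compares 37 vs 65
  JL checks: is 37 less than 65?
  37 < 65, so condition is true
Branch taken: Yes

Yes


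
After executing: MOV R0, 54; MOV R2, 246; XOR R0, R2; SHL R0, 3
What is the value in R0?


Register state trace:
  MOV R0, 54  → R0 = 54 (0b00110110)
  MOV R2, 246  → R2 = 246 (0b11110110)
  XOR R0, R2  → R0 = 54 XOR 246 = 192 (0b11000000)
  SHL R0, 3  → R0 = 192 << 3 = 1536
Final: R0 = 1536

1536


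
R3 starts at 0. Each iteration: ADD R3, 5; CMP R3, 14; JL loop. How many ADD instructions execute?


Loop trace (R3 starts at 0, target 14, step 5):
  ADD #1: R3 = 0 + 5 = 5  → 5 < 14, loop
  ADD #2: R3 = 5 + 5 = 10  → 10 < 14, loop
  ADD #3: R3 = 10 + 5 = 15  → 15 >= 14, exit
Total ADD instructions: 3

3


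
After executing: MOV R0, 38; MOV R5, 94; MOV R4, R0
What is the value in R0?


Register state trace:
  MOV R0, 38  → R0 = 38
  MOV R5, 94  → R5 = 94
  MOV R4, R0  → R4 = 38
Final: R0 = 38

38


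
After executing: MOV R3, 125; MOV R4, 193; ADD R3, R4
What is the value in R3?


Register state trace:
  MOV R3, 125  → R3 = 125
  MOV R4, 193  → R4 = 193
  ADD R3, R4  → R3 = 125 + 193 = 318
Final: R3 = 318

318


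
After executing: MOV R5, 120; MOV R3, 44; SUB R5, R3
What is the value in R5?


Register state trace:
  MOV R5, 120  → R5 = 120
  MOV R3, 44  → R3 = 44
  SUB R5, R3  → R5 = 120 - 44 = 76
Final: R5 = 76

76


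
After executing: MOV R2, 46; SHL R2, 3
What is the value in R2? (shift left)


Register state trace:
  MOV R2, 46  → R2 = 46
  SHL R2, 3  → R2 = 46 << 3 = 46 * 2^3 = 368
Final: R2 = 368

368


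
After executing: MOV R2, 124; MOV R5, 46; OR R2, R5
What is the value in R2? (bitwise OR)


Register state trace:
  MOV R2, 124  → R2 = 124 (0b01111100)
  MOV R5, 46  → R5 = 46 (0b00101110)
  OR R2, R5   → R2 = 124 OR 46 = 126 (0b01111110)
Final: R2 = 126

126


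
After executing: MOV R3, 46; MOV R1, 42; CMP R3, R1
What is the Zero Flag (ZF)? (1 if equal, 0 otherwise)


Register state trace:
  MOV R3, 46  → R3 = 46
  MOV R1, 42  → R1 = 42
  CMP R3, R1  → computes 46 - 42 = 4
  Result is nonzero, so values are not equal
ZF = 0

0


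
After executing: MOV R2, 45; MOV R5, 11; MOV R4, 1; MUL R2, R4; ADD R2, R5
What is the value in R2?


Register state trace:
  MOV R2, 45  → R2 = 45
  MOV R5, 11  → R5 = 11
  MOV R4, 1  → R4 = 1
  MUL R2, R4  → R2 = 45 * 1 = 45
  ADD R2, R5  → R2 = 45 + 11 = 56
Final: R2 = 56

56


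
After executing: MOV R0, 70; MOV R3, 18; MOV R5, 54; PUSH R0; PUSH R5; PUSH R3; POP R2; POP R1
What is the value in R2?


Stack trace (top is rightmost):
  MOV R0, 70  → R0 = 70
  MOV R3, 18  → R3 = 18
  MOV R5, 54  → R5 = 54
  PUSH R0  → stack: [70]
  PUSH R5  → stack: [70, 54]
  PUSH R3  → stack: [70, 54, 18]
  POP R2  → R2 = 18, stack: [70, 54]
  POP R1  → R1 = 54, stack: [70]
Final: R2 = 18

18


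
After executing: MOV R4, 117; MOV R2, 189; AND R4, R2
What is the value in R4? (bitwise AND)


Register state trace:
  MOV R4, 117  → R4 = 117 (0b01110101)
  MOV R2, 189  → R2 = 189 (0b10111101)
  AND R4, R2  → R4 = 117 AND 189 = 53 (0b00110101)
Final: R4 = 53

53


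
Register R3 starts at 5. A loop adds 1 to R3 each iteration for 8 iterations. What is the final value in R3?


Starting value: R3 = 5
  Iter 1: R3 = 5 + 1 = 6
  Iter 2: R3 = 6 + 1 = 7
  Iter 3: R3 = 7 + 1 = 8
  Iter 4: R3 = 8 + 1 = 9
  Iter 5: R3 = 9 + 1 = 10
  Iter 6: R3 = 10 + 1 = 11
  Iter 7: R3 = 11 + 1 = 12
  Iter 8: R3 = 12 + 1 = 13
Final: R3 = 13

13


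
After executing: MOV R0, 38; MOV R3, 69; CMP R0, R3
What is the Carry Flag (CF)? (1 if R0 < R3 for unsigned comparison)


Register state trace:
  MOV R0, 38  → R0 = 38
  MOV R3, 69  → R3 = 69
  CMP R0, R3  → unsigned 38 - 69: borrow occurs
  38 < 69, so CF = 1
CF = 1

1


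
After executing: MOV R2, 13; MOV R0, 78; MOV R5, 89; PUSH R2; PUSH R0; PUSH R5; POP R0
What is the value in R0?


Stack trace (top is rightmost):
  MOV R2, 13  → R2 = 13
  MOV R0, 78  → R0 = 78
  MOV R5, 89  → R5 = 89
  PUSH R2  → stack: [13]
  PUSH R0  → stack: [13, 78]
  PUSH R5  → stack: [13, 78, 89]
  POP R0  → R0 = 89, stack: [13, 78]
Final: R0 = 89

89


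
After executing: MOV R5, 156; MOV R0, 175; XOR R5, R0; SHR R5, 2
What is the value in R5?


Register state trace:
  MOV R5, 156  → R5 = 156 (0b10011100)
  MOV R0, 175  → R0 = 175 (0b10101111)
  XOR R5, R0  → R5 = 156 XOR 175 = 51 (0b00110011)
  SHR R5, 2  → R5 = 51 >> 2 = 12
Final: R5 = 12

12


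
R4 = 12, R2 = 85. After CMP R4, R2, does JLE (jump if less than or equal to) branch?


Trace:
  R4 = 12, R2 = 85
  CMP R4, R2  → compares 12 vs 85
  JLE checks: is 12 less than or equal to 85?
  12 < 85, so condition is true
Branch taken: Yes

Yes


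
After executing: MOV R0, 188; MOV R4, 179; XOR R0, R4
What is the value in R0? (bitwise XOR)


Register state trace:
  MOV R0, 188  → R0 = 188 (0b10111100)
  MOV R4, 179  → R4 = 179 (0b10110011)
  XOR R0, R4  → R0 = 188 XOR 179 = 15 (0b00001111)
Final: R0 = 15

15


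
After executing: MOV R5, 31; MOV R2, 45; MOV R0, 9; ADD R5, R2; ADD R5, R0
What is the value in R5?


Register state trace:
  MOV R5, 31  → R5 = 31
  MOV R2, 45  → R2 = 45
  MOV R0, 9  → R0 = 9
  ADD R5, R2  → R5 = 31 + 45 = 76
  ADD R5, R0  → R5 = 76 + 9 = 85
Final: R5 = 85

85


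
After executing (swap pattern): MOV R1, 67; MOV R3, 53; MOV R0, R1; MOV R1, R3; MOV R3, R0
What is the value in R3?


Register state trace (swap pattern):
  MOV R1, 67  → R1 = 67
  MOV R3, 53  → R3 = 53
  MOV R0, R1  → R0 = 67  (save R1)
  MOV R1, R3  → R1 = 53  (R1 gets R3's value)
  MOV R3, R0  → R3 = 67  (R3 gets saved value)
Final: R3 = 67

67


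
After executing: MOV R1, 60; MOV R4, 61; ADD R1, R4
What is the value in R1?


Register state trace:
  MOV R1, 60  → R1 = 60
  MOV R4, 61  → R4 = 61
  ADD R1, R4  → R1 = 60 + 61 = 121
Final: R1 = 121

121


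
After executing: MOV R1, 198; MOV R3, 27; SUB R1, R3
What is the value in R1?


Register state trace:
  MOV R1, 198  → R1 = 198
  MOV R3, 27  → R3 = 27
  SUB R1, R3  → R1 = 198 - 27 = 171
Final: R1 = 171

171


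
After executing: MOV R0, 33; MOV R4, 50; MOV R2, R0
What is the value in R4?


Register state trace:
  MOV R0, 33  → R0 = 33
  MOV R4, 50  → R4 = 50
  MOV R2, R0  → R2 = 33
Final: R4 = 50

50


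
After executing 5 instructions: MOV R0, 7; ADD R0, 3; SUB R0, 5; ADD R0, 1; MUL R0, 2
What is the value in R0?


Register state trace:
  MOV R0, 7  → R0 = 7
  ADD R0, 3  → R0 = 7 + 3 = 10
  SUB R0, 5  → R0 = 10 - 5 = 5
  ADD R0, 1  → R0 = 5 + 1 = 6
  MUL R0, 2  → R0 = 6 * 2 = 12
Final: R0 = 12

12


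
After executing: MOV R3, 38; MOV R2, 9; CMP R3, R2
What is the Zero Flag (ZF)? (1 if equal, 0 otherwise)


Register state trace:
  MOV R3, 38  → R3 = 38
  MOV R2, 9  → R2 = 9
  CMP R3, R2  → computes 38 - 9 = 29
  Result is nonzero, so values are not equal
ZF = 0

0


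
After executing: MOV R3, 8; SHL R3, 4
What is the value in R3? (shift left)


Register state trace:
  MOV R3, 8  → R3 = 8
  SHL R3, 4  → R3 = 8 << 4 = 8 * 2^4 = 128
Final: R3 = 128

128


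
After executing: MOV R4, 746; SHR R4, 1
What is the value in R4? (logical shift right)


Register state trace:
  MOV R4, 746  → R4 = 746
  SHR R4, 1  → R4 = 746 >> 1 = 746 // 2^1 = 373
Final: R4 = 373

373


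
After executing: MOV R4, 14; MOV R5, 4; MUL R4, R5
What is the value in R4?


Register state trace:
  MOV R4, 14  → R4 = 14
  MOV R5, 4  → R5 = 4
  MUL R4, R5  → R4 = 14 * 4 = 56
Final: R4 = 56

56


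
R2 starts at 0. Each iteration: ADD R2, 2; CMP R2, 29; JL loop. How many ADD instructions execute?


Loop trace (R2 starts at 0, target 29, step 2):
  ADD #1: R2 = 0 + 2 = 2  → 2 < 29, loop
  ADD #2: R2 = 2 + 2 = 4  → 4 < 29, loop
  ADD #3: R2 = 4 + 2 = 6  → 6 < 29, loop
  ADD #4: R2 = 6 + 2 = 8  → 8 < 29, loop
  ADD #5: R2 = 8 + 2 = 10  → 10 < 29, loop
  ADD #6: R2 = 10 + 2 = 12  → 12 < 29, loop
  ADD #7: R2 = 12 + 2 = 14  → 14 < 29, loop
  ADD #8: R2 = 14 + 2 = 16  → 16 < 29, loop
  ADD #9: R2 = 16 + 2 = 18  → 18 < 29, loop
  ADD #10: R2 = 18 + 2 = 20  → 20 < 29, loop
  ADD #11: R2 = 20 + 2 = 22  → 22 < 29, loop
  ADD #12: R2 = 22 + 2 = 24  → 24 < 29, loop
  ADD #13: R2 = 24 + 2 = 26  → 26 < 29, loop
  ADD #14: R2 = 26 + 2 = 28  → 28 < 29, loop
  ADD #15: R2 = 28 + 2 = 30  → 30 >= 29, exit
Total ADD instructions: 15

15


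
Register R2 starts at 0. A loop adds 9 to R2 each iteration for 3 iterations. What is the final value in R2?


Starting value: R2 = 0
  Iter 1: R2 = 0 + 9 = 9
  Iter 2: R2 = 9 + 9 = 18
  Iter 3: R2 = 18 + 9 = 27
Final: R2 = 27

27


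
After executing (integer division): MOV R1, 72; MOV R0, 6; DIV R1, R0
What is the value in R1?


Register state trace:
  MOV R1, 72  → R1 = 72
  MOV R0, 6  → R0 = 6
  DIV R1, R0  → R1 = 72 // 6 = 12
Final: R1 = 12

12


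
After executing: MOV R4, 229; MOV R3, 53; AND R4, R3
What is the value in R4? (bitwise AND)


Register state trace:
  MOV R4, 229  → R4 = 229 (0b11100101)
  MOV R3, 53  → R3 = 53 (0b00110101)
  AND R4, R3  → R4 = 229 AND 53 = 37 (0b00100101)
Final: R4 = 37

37


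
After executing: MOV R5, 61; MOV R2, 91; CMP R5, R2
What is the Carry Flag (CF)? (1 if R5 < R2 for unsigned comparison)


Register state trace:
  MOV R5, 61  → R5 = 61
  MOV R2, 91  → R2 = 91
  CMP R5, R2  → unsigned 61 - 91: borrow occurs
  61 < 91, so CF = 1
CF = 1

1


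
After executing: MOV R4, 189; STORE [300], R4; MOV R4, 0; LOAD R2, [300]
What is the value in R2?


Register and memory trace:
  MOV R4, 189  → R4 = 189
  STORE [300], R4  → mem[300] = 189
  MOV R4, 0  → R4 = 0
  LOAD R2, [300]  → R2 = mem[300] = 189
Final: R2 = 189

189


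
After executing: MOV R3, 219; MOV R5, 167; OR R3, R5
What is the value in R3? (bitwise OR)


Register state trace:
  MOV R3, 219  → R3 = 219 (0b11011011)
  MOV R5, 167  → R5 = 167 (0b10100111)
  OR R3, R5   → R3 = 219 OR 167 = 255 (0b11111111)
Final: R3 = 255

255


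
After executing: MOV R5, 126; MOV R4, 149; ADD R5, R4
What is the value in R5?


Register state trace:
  MOV R5, 126  → R5 = 126
  MOV R4, 149  → R4 = 149
  ADD R5, R4  → R5 = 126 + 149 = 275
Final: R5 = 275

275


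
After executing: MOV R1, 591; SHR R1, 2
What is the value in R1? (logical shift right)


Register state trace:
  MOV R1, 591  → R1 = 591
  SHR R1, 2  → R1 = 591 >> 2 = 591 // 2^2 = 147
Final: R1 = 147

147


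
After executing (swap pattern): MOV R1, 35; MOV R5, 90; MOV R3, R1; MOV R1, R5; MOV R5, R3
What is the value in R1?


Register state trace (swap pattern):
  MOV R1, 35  → R1 = 35
  MOV R5, 90  → R5 = 90
  MOV R3, R1  → R3 = 35  (save R1)
  MOV R1, R5  → R1 = 90  (R1 gets R5's value)
  MOV R5, R3  → R5 = 35  (R5 gets saved value)
Final: R1 = 90

90


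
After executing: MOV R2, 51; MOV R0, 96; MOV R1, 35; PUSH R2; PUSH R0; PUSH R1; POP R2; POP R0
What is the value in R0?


Stack trace (top is rightmost):
  MOV R2, 51  → R2 = 51
  MOV R0, 96  → R0 = 96
  MOV R1, 35  → R1 = 35
  PUSH R2  → stack: [51]
  PUSH R0  → stack: [51, 96]
  PUSH R1  → stack: [51, 96, 35]
  POP R2  → R2 = 35, stack: [51, 96]
  POP R0  → R0 = 96, stack: [51]
Final: R0 = 96

96


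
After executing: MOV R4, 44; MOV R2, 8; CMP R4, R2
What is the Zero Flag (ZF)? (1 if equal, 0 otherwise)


Register state trace:
  MOV R4, 44  → R4 = 44
  MOV R2, 8  → R2 = 8
  CMP R4, R2  → computes 44 - 8 = 36
  Result is nonzero, so values are not equal
ZF = 0

0


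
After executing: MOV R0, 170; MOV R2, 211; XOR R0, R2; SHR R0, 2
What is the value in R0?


Register state trace:
  MOV R0, 170  → R0 = 170 (0b10101010)
  MOV R2, 211  → R2 = 211 (0b11010011)
  XOR R0, R2  → R0 = 170 XOR 211 = 121 (0b01111001)
  SHR R0, 2  → R0 = 121 >> 2 = 30
Final: R0 = 30

30


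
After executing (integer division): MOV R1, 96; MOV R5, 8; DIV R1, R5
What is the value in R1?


Register state trace:
  MOV R1, 96  → R1 = 96
  MOV R5, 8  → R5 = 8
  DIV R1, R5  → R1 = 96 // 8 = 12
Final: R1 = 12

12


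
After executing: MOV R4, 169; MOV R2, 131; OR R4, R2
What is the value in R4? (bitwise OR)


Register state trace:
  MOV R4, 169  → R4 = 169 (0b10101001)
  MOV R2, 131  → R2 = 131 (0b10000011)
  OR R4, R2   → R4 = 169 OR 131 = 171 (0b10101011)
Final: R4 = 171

171


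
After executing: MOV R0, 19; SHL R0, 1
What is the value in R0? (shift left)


Register state trace:
  MOV R0, 19  → R0 = 19
  SHL R0, 1  → R0 = 19 << 1 = 19 * 2^1 = 38
Final: R0 = 38

38


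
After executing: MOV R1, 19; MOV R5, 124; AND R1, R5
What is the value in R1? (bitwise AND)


Register state trace:
  MOV R1, 19  → R1 = 19 (0b00010011)
  MOV R5, 124  → R5 = 124 (0b01111100)
  AND R1, R5  → R1 = 19 AND 124 = 16 (0b00010000)
Final: R1 = 16

16


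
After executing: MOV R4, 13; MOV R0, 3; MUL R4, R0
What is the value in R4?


Register state trace:
  MOV R4, 13  → R4 = 13
  MOV R0, 3  → R0 = 3
  MUL R4, R0  → R4 = 13 * 3 = 39
Final: R4 = 39

39


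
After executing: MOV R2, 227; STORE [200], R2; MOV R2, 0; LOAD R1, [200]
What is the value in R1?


Register and memory trace:
  MOV R2, 227  → R2 = 227
  STORE [200], R2  → mem[200] = 227
  MOV R2, 0  → R2 = 0
  LOAD R1, [200]  → R1 = mem[200] = 227
Final: R1 = 227

227


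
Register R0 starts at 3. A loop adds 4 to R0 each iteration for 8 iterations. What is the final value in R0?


Starting value: R0 = 3
  Iter 1: R0 = 3 + 4 = 7
  Iter 2: R0 = 7 + 4 = 11
  Iter 3: R0 = 11 + 4 = 15
  Iter 4: R0 = 15 + 4 = 19
  Iter 5: R0 = 19 + 4 = 23
  Iter 6: R0 = 23 + 4 = 27
  Iter 7: R0 = 27 + 4 = 31
  Iter 8: R0 = 31 + 4 = 35
Final: R0 = 35

35


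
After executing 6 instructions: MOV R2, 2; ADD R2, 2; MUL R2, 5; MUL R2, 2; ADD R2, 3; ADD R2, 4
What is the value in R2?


Register state trace:
  MOV R2, 2  → R2 = 2
  ADD R2, 2  → R2 = 2 + 2 = 4
  MUL R2, 5  → R2 = 4 * 5 = 20
  MUL R2, 2  → R2 = 20 * 2 = 40
  ADD R2, 3  → R2 = 40 + 3 = 43
  ADD R2, 4  → R2 = 43 + 4 = 47
Final: R2 = 47

47


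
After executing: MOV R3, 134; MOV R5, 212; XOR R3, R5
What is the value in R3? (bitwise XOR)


Register state trace:
  MOV R3, 134  → R3 = 134 (0b10000110)
  MOV R5, 212  → R5 = 212 (0b11010100)
  XOR R3, R5  → R3 = 134 XOR 212 = 82 (0b01010010)
Final: R3 = 82

82


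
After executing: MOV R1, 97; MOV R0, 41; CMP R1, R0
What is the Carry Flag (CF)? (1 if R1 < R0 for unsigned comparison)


Register state trace:
  MOV R1, 97  → R1 = 97
  MOV R0, 41  → R0 = 41
  CMP R1, R0  → unsigned 97 - 41: no borrow
  97 >= 41, so CF = 0
CF = 0

0


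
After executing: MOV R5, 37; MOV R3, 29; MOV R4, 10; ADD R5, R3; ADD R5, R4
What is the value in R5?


Register state trace:
  MOV R5, 37  → R5 = 37
  MOV R3, 29  → R3 = 29
  MOV R4, 10  → R4 = 10
  ADD R5, R3  → R5 = 37 + 29 = 66
  ADD R5, R4  → R5 = 66 + 10 = 76
Final: R5 = 76

76


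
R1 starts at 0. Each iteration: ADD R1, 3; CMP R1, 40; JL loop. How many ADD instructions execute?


Loop trace (R1 starts at 0, target 40, step 3):
  ADD #1: R1 = 0 + 3 = 3  → 3 < 40, loop
  ADD #2: R1 = 3 + 3 = 6  → 6 < 40, loop
  ADD #3: R1 = 6 + 3 = 9  → 9 < 40, loop
  ADD #4: R1 = 9 + 3 = 12  → 12 < 40, loop
  ADD #5: R1 = 12 + 3 = 15  → 15 < 40, loop
  ADD #6: R1 = 15 + 3 = 18  → 18 < 40, loop
  ADD #7: R1 = 18 + 3 = 21  → 21 < 40, loop
  ADD #8: R1 = 21 + 3 = 24  → 24 < 40, loop
  ADD #9: R1 = 24 + 3 = 27  → 27 < 40, loop
  ADD #10: R1 = 27 + 3 = 30  → 30 < 40, loop
  ADD #11: R1 = 30 + 3 = 33  → 33 < 40, loop
  ADD #12: R1 = 33 + 3 = 36  → 36 < 40, loop
  ADD #13: R1 = 36 + 3 = 39  → 39 < 40, loop
  ADD #14: R1 = 39 + 3 = 42  → 42 >= 40, exit
Total ADD instructions: 14

14


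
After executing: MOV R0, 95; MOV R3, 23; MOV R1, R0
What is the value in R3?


Register state trace:
  MOV R0, 95  → R0 = 95
  MOV R3, 23  → R3 = 23
  MOV R1, R0  → R1 = 95
Final: R3 = 23

23


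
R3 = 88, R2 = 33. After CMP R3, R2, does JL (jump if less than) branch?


Trace:
  R3 = 88, R2 = 33
  CMP R3, R2  → compares 88 vs 33
  JL checks: is 88 less than 33?
  88 > 33, so condition is false
Branch taken: No

No


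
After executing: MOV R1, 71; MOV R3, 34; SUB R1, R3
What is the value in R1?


Register state trace:
  MOV R1, 71  → R1 = 71
  MOV R3, 34  → R3 = 34
  SUB R1, R3  → R1 = 71 - 34 = 37
Final: R1 = 37

37


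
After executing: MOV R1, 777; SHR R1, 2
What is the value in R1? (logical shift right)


Register state trace:
  MOV R1, 777  → R1 = 777
  SHR R1, 2  → R1 = 777 >> 2 = 777 // 2^2 = 194
Final: R1 = 194

194


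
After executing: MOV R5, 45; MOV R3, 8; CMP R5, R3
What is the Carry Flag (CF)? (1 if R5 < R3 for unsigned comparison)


Register state trace:
  MOV R5, 45  → R5 = 45
  MOV R3, 8  → R3 = 8
  CMP R5, R3  → unsigned 45 - 8: no borrow
  45 >= 8, so CF = 0
CF = 0

0


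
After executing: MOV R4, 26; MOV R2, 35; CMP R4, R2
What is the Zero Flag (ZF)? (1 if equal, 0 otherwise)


Register state trace:
  MOV R4, 26  → R4 = 26
  MOV R2, 35  → R2 = 35
  CMP R4, R2  → computes 26 - 35 = -9
  Result is nonzero, so values are not equal
ZF = 0

0


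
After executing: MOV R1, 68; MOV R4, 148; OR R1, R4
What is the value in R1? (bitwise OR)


Register state trace:
  MOV R1, 68  → R1 = 68 (0b01000100)
  MOV R4, 148  → R4 = 148 (0b10010100)
  OR R1, R4   → R1 = 68 OR 148 = 212 (0b11010100)
Final: R1 = 212

212


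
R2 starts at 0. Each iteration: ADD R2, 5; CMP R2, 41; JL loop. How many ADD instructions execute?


Loop trace (R2 starts at 0, target 41, step 5):
  ADD #1: R2 = 0 + 5 = 5  → 5 < 41, loop
  ADD #2: R2 = 5 + 5 = 10  → 10 < 41, loop
  ADD #3: R2 = 10 + 5 = 15  → 15 < 41, loop
  ADD #4: R2 = 15 + 5 = 20  → 20 < 41, loop
  ADD #5: R2 = 20 + 5 = 25  → 25 < 41, loop
  ADD #6: R2 = 25 + 5 = 30  → 30 < 41, loop
  ADD #7: R2 = 30 + 5 = 35  → 35 < 41, loop
  ADD #8: R2 = 35 + 5 = 40  → 40 < 41, loop
  ADD #9: R2 = 40 + 5 = 45  → 45 >= 41, exit
Total ADD instructions: 9

9


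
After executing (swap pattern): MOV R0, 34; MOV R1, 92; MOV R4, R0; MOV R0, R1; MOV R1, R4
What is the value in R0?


Register state trace (swap pattern):
  MOV R0, 34  → R0 = 34
  MOV R1, 92  → R1 = 92
  MOV R4, R0  → R4 = 34  (save R0)
  MOV R0, R1  → R0 = 92  (R0 gets R1's value)
  MOV R1, R4  → R1 = 34  (R1 gets saved value)
Final: R0 = 92

92


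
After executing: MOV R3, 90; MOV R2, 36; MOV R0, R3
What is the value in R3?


Register state trace:
  MOV R3, 90  → R3 = 90
  MOV R2, 36  → R2 = 36
  MOV R0, R3  → R0 = 90
Final: R3 = 90

90


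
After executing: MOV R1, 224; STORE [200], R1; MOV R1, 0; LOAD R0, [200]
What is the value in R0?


Register and memory trace:
  MOV R1, 224  → R1 = 224
  STORE [200], R1  → mem[200] = 224
  MOV R1, 0  → R1 = 0
  LOAD R0, [200]  → R0 = mem[200] = 224
Final: R0 = 224

224


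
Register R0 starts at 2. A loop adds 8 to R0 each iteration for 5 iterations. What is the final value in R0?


Starting value: R0 = 2
  Iter 1: R0 = 2 + 8 = 10
  Iter 2: R0 = 10 + 8 = 18
  Iter 3: R0 = 18 + 8 = 26
  Iter 4: R0 = 26 + 8 = 34
  Iter 5: R0 = 34 + 8 = 42
Final: R0 = 42

42


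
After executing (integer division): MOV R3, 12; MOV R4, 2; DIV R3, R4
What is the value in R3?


Register state trace:
  MOV R3, 12  → R3 = 12
  MOV R4, 2  → R4 = 2
  DIV R3, R4  → R3 = 12 // 2 = 6
Final: R3 = 6

6


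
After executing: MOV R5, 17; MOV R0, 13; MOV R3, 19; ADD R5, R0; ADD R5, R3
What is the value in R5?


Register state trace:
  MOV R5, 17  → R5 = 17
  MOV R0, 13  → R0 = 13
  MOV R3, 19  → R3 = 19
  ADD R5, R0  → R5 = 17 + 13 = 30
  ADD R5, R3  → R5 = 30 + 19 = 49
Final: R5 = 49

49


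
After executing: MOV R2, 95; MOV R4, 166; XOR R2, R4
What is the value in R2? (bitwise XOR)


Register state trace:
  MOV R2, 95  → R2 = 95 (0b01011111)
  MOV R4, 166  → R4 = 166 (0b10100110)
  XOR R2, R4  → R2 = 95 XOR 166 = 249 (0b11111001)
Final: R2 = 249

249


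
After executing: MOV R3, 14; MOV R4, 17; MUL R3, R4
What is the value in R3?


Register state trace:
  MOV R3, 14  → R3 = 14
  MOV R4, 17  → R4 = 17
  MUL R3, R4  → R3 = 14 * 17 = 238
Final: R3 = 238

238


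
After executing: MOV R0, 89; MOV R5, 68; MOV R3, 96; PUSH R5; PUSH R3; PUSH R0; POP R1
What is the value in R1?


Stack trace (top is rightmost):
  MOV R0, 89  → R0 = 89
  MOV R5, 68  → R5 = 68
  MOV R3, 96  → R3 = 96
  PUSH R5  → stack: [68]
  PUSH R3  → stack: [68, 96]
  PUSH R0  → stack: [68, 96, 89]
  POP R1  → R1 = 89, stack: [68, 96]
Final: R1 = 89

89


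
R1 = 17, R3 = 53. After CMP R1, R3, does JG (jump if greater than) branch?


Trace:
  R1 = 17, R3 = 53
  CMP R1, R3  → compares 17 vs 53
  JG checks: is 17 greater than 53?
  17 < 53, so condition is false
Branch taken: No

No


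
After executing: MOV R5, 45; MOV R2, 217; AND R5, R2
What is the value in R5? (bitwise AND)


Register state trace:
  MOV R5, 45  → R5 = 45 (0b00101101)
  MOV R2, 217  → R2 = 217 (0b11011001)
  AND R5, R2  → R5 = 45 AND 217 = 9 (0b00001001)
Final: R5 = 9

9


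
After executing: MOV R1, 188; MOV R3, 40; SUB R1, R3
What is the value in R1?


Register state trace:
  MOV R1, 188  → R1 = 188
  MOV R3, 40  → R3 = 40
  SUB R1, R3  → R1 = 188 - 40 = 148
Final: R1 = 148

148


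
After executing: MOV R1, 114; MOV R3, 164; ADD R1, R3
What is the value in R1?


Register state trace:
  MOV R1, 114  → R1 = 114
  MOV R3, 164  → R3 = 164
  ADD R1, R3  → R1 = 114 + 164 = 278
Final: R1 = 278

278


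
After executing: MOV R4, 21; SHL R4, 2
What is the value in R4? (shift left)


Register state trace:
  MOV R4, 21  → R4 = 21
  SHL R4, 2  → R4 = 21 << 2 = 21 * 2^2 = 84
Final: R4 = 84

84


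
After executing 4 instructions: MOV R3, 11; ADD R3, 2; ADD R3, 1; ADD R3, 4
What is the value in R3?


Register state trace:
  MOV R3, 11  → R3 = 11
  ADD R3, 2  → R3 = 11 + 2 = 13
  ADD R3, 1  → R3 = 13 + 1 = 14
  ADD R3, 4  → R3 = 14 + 4 = 18
Final: R3 = 18

18


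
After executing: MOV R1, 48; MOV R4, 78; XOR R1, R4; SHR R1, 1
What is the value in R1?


Register state trace:
  MOV R1, 48  → R1 = 48 (0b00110000)
  MOV R4, 78  → R4 = 78 (0b01001110)
  XOR R1, R4  → R1 = 48 XOR 78 = 126 (0b01111110)
  SHR R1, 1  → R1 = 126 >> 1 = 63
Final: R1 = 63

63


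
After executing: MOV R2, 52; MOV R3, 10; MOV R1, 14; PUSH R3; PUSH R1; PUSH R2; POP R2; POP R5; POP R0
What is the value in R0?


Stack trace (top is rightmost):
  MOV R2, 52  → R2 = 52
  MOV R3, 10  → R3 = 10
  MOV R1, 14  → R1 = 14
  PUSH R3  → stack: [10]
  PUSH R1  → stack: [10, 14]
  PUSH R2  → stack: [10, 14, 52]
  POP R2  → R2 = 52, stack: [10, 14]
  POP R5  → R5 = 14, stack: [10]
  POP R0  → R0 = 10, stack: []
Final: R0 = 10

10


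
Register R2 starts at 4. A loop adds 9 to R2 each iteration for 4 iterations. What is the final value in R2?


Starting value: R2 = 4
  Iter 1: R2 = 4 + 9 = 13
  Iter 2: R2 = 13 + 9 = 22
  Iter 3: R2 = 22 + 9 = 31
  Iter 4: R2 = 31 + 9 = 40
Final: R2 = 40

40


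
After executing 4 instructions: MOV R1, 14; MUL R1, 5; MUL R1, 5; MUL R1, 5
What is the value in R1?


Register state trace:
  MOV R1, 14  → R1 = 14
  MUL R1, 5  → R1 = 14 * 5 = 70
  MUL R1, 5  → R1 = 70 * 5 = 350
  MUL R1, 5  → R1 = 350 * 5 = 1750
Final: R1 = 1750

1750


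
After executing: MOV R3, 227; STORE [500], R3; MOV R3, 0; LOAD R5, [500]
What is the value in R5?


Register and memory trace:
  MOV R3, 227  → R3 = 227
  STORE [500], R3  → mem[500] = 227
  MOV R3, 0  → R3 = 0
  LOAD R5, [500]  → R5 = mem[500] = 227
Final: R5 = 227

227


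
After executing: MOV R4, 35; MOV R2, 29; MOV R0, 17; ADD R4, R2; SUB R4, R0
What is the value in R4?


Register state trace:
  MOV R4, 35  → R4 = 35
  MOV R2, 29  → R2 = 29
  MOV R0, 17  → R0 = 17
  ADD R4, R2  → R4 = 35 + 29 = 64
  SUB R4, R0  → R4 = 64 - 17 = 47
Final: R4 = 47

47


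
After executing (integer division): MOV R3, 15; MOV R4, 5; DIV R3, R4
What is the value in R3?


Register state trace:
  MOV R3, 15  → R3 = 15
  MOV R4, 5  → R4 = 5
  DIV R3, R4  → R3 = 15 // 5 = 3
Final: R3 = 3

3


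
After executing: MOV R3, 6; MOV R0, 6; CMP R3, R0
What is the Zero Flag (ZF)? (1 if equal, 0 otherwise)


Register state trace:
  MOV R3, 6  → R3 = 6
  MOV R0, 6  → R0 = 6
  CMP R3, R0  → computes 6 - 6 = 0
  Result is zero, so values are equal
ZF = 1

1


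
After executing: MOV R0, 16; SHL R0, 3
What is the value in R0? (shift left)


Register state trace:
  MOV R0, 16  → R0 = 16
  SHL R0, 3  → R0 = 16 << 3 = 16 * 2^3 = 128
Final: R0 = 128

128


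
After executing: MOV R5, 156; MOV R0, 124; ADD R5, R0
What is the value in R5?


Register state trace:
  MOV R5, 156  → R5 = 156
  MOV R0, 124  → R0 = 124
  ADD R5, R0  → R5 = 156 + 124 = 280
Final: R5 = 280

280


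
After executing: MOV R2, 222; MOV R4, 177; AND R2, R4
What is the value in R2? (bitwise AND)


Register state trace:
  MOV R2, 222  → R2 = 222 (0b11011110)
  MOV R4, 177  → R4 = 177 (0b10110001)
  AND R2, R4  → R2 = 222 AND 177 = 144 (0b10010000)
Final: R2 = 144

144


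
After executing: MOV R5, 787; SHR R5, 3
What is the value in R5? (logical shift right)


Register state trace:
  MOV R5, 787  → R5 = 787
  SHR R5, 3  → R5 = 787 >> 3 = 787 // 2^3 = 98
Final: R5 = 98

98


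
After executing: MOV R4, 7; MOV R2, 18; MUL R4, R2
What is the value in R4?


Register state trace:
  MOV R4, 7  → R4 = 7
  MOV R2, 18  → R2 = 18
  MUL R4, R2  → R4 = 7 * 18 = 126
Final: R4 = 126

126


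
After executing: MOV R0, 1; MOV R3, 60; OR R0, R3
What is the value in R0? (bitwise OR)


Register state trace:
  MOV R0, 1  → R0 = 1 (0b00000001)
  MOV R3, 60  → R3 = 60 (0b00111100)
  OR R0, R3   → R0 = 1 OR 60 = 61 (0b00111101)
Final: R0 = 61

61


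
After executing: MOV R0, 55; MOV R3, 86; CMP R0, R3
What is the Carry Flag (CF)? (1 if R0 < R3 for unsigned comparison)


Register state trace:
  MOV R0, 55  → R0 = 55
  MOV R3, 86  → R3 = 86
  CMP R0, R3  → unsigned 55 - 86: borrow occurs
  55 < 86, so CF = 1
CF = 1

1


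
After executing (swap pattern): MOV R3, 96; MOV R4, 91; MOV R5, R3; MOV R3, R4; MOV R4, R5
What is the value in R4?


Register state trace (swap pattern):
  MOV R3, 96  → R3 = 96
  MOV R4, 91  → R4 = 91
  MOV R5, R3  → R5 = 96  (save R3)
  MOV R3, R4  → R3 = 91  (R3 gets R4's value)
  MOV R4, R5  → R4 = 96  (R4 gets saved value)
Final: R4 = 96

96


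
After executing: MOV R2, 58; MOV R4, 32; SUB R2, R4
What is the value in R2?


Register state trace:
  MOV R2, 58  → R2 = 58
  MOV R4, 32  → R4 = 32
  SUB R2, R4  → R2 = 58 - 32 = 26
Final: R2 = 26

26


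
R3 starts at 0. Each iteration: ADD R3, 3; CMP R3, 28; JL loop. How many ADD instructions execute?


Loop trace (R3 starts at 0, target 28, step 3):
  ADD #1: R3 = 0 + 3 = 3  → 3 < 28, loop
  ADD #2: R3 = 3 + 3 = 6  → 6 < 28, loop
  ADD #3: R3 = 6 + 3 = 9  → 9 < 28, loop
  ADD #4: R3 = 9 + 3 = 12  → 12 < 28, loop
  ADD #5: R3 = 12 + 3 = 15  → 15 < 28, loop
  ADD #6: R3 = 15 + 3 = 18  → 18 < 28, loop
  ADD #7: R3 = 18 + 3 = 21  → 21 < 28, loop
  ADD #8: R3 = 21 + 3 = 24  → 24 < 28, loop
  ADD #9: R3 = 24 + 3 = 27  → 27 < 28, loop
  ADD #10: R3 = 27 + 3 = 30  → 30 >= 28, exit
Total ADD instructions: 10

10


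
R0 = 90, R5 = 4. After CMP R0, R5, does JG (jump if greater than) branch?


Trace:
  R0 = 90, R5 = 4
  CMP R0, R5  → compares 90 vs 4
  JG checks: is 90 greater than 4?
  90 > 4, so condition is true
Branch taken: Yes

Yes


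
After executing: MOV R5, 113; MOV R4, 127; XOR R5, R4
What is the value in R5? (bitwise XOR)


Register state trace:
  MOV R5, 113  → R5 = 113 (0b01110001)
  MOV R4, 127  → R4 = 127 (0b01111111)
  XOR R5, R4  → R5 = 113 XOR 127 = 14 (0b00001110)
Final: R5 = 14

14


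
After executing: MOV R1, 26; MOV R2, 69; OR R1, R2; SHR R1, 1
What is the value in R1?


Register state trace:
  MOV R1, 26  → R1 = 26 (0b00011010)
  MOV R2, 69  → R2 = 69 (0b01000101)
  OR R1, R2  → R1 = 26 OR 69 = 95 (0b01011111)
  SHR R1, 1  → R1 = 95 >> 1 = 47
Final: R1 = 47

47


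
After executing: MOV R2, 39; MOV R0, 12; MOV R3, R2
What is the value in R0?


Register state trace:
  MOV R2, 39  → R2 = 39
  MOV R0, 12  → R0 = 12
  MOV R3, R2  → R3 = 39
Final: R0 = 12

12


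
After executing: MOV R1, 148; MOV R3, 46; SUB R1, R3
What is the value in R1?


Register state trace:
  MOV R1, 148  → R1 = 148
  MOV R3, 46  → R3 = 46
  SUB R1, R3  → R1 = 148 - 46 = 102
Final: R1 = 102

102


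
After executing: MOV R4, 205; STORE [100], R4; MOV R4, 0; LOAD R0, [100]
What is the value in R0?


Register and memory trace:
  MOV R4, 205  → R4 = 205
  STORE [100], R4  → mem[100] = 205
  MOV R4, 0  → R4 = 0
  LOAD R0, [100]  → R0 = mem[100] = 205
Final: R0 = 205

205
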